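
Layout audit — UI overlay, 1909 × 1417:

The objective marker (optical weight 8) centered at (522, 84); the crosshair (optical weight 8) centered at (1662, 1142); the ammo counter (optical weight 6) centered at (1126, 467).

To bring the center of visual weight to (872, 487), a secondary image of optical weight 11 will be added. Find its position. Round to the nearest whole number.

(413, 315)

New total weight: (8 + 8 + 6) + 11 = 33.
x: need Σw·x = 33·872 = 28776. Existing = 8·522 + 8·1662 + 6·1126 = 24228. Remainder 4548 / 11 ≈ 413.45.
y: need Σw·y = 33·487 = 16071. Existing = 8·84 + 8·1142 + 6·467 = 12610. Remainder 3461 / 11 ≈ 314.64.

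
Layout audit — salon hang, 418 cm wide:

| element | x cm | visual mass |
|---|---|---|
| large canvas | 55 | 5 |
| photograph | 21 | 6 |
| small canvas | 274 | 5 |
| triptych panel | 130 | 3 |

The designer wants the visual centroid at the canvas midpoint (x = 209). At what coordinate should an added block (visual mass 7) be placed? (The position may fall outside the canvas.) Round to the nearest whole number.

New total weight: (5 + 6 + 5 + 3) + 7 = 26.
x: target moment 26×209 = 5434; current 5·55 + 6·21 + 5·274 + 3·130 = 2161; the added block supplies 3273, so x = 3273/7 ≈ 467.57.

x ≈ 468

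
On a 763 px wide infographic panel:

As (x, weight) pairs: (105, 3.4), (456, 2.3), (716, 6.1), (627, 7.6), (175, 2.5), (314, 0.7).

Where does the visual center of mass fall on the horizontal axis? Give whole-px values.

Weights sum to 3.4 + 2.3 + 6.1 + 7.6 + 2.5 + 0.7 = 22.6.
Σw·x = 3.4·105 + 2.3·456 + 6.1·716 + 7.6·627 + 2.5·175 + 0.7·314 = 11195.9, so x̄ = 11195.9/22.6 ≈ 495.39.

x ≈ 495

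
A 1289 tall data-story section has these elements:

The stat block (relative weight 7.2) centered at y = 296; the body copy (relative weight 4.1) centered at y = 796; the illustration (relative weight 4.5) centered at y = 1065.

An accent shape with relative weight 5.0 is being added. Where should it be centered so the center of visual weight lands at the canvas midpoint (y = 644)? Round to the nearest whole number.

y ≈ 642

New total weight: (7.2 + 4.1 + 4.5) + 5.0 = 20.8.
y: target moment 20.8×644 = 13395.2; current 7.2·296 + 4.1·796 + 4.5·1065 = 10187.3; the accent shape supplies 3207.9, so y = 3207.9/5.0 ≈ 641.58.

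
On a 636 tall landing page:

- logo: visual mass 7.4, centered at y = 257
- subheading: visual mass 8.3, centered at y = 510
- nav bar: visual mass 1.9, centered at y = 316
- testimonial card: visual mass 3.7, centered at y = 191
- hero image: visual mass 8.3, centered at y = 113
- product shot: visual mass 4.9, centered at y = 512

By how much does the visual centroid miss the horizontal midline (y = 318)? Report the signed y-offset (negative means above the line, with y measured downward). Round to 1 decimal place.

Total weight = 7.4 + 8.3 + 1.9 + 3.7 + 8.3 + 4.9 = 34.5.
y-moment: 7.4·257 + 8.3·510 + 1.9·316 + 3.7·191 + 8.3·113 + 4.9·512 = 10888.6; centroid 10888.6/34.5 ≈ 315.61.
Against y = 318, that's 315.61 − 318 = -2.39.

≈ -2.4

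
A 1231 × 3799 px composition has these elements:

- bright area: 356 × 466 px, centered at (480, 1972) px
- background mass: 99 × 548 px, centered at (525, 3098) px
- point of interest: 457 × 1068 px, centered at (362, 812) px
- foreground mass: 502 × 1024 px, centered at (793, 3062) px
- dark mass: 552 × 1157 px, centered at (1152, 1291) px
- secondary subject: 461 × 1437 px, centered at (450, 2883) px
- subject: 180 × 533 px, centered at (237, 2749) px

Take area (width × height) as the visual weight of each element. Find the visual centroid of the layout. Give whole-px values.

(668, 2086)

Areas: bright area 356·466 = 165896, background mass 99·548 = 54252, point of interest 457·1068 = 488076, foreground mass 502·1024 = 514048, dark mass 552·1157 = 638664, secondary subject 461·1437 = 662457, subject 180·533 = 95940. Total weight = 2619333.
x: (165896·480 + 54252·525 + 488076·362 + 514048·793 + 638664·1152 + 662457·450 + 95940·237) / 2619333 = 1749020314 / 2619333 ≈ 667.73
y: (165896·1972 + 54252·3098 + 488076·812 + 514048·3062 + 638664·1291 + 662457·2883 + 95940·2749) / 2619333 = 5463670111 / 2619333 ≈ 2085.90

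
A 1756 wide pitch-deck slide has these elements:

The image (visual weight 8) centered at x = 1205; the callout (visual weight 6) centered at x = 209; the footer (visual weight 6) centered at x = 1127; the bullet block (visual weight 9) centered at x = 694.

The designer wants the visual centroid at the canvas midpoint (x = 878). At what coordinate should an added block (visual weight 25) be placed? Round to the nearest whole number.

x ≈ 940

With the added block, Σw becomes 8 + 6 + 6 + 9 + 25 = 54.
x: need Σw·x = 54·878 = 47412. Existing = 8·1205 + 6·209 + 6·1127 + 9·694 = 23902. Remainder 23510 / 25 ≈ 940.40.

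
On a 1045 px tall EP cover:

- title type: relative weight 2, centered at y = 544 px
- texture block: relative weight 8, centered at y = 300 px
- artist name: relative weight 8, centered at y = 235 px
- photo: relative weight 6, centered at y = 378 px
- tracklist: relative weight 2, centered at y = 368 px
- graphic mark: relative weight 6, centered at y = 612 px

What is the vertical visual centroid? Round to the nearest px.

Weights sum to 2 + 8 + 8 + 6 + 2 + 6 = 32.
y-moment: 2·544 + 8·300 + 8·235 + 6·378 + 2·368 + 6·612 = 12044; centroid 12044/32 ≈ 376.38.

y ≈ 376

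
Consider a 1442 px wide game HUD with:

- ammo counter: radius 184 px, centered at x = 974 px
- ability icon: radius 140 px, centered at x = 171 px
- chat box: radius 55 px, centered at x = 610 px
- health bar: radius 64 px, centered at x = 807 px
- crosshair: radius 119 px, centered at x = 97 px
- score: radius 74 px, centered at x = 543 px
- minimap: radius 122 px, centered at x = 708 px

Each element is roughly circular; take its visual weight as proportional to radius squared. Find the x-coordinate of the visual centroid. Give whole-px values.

x ≈ 593

Weights ∝ r²: ammo counter 184² = 33856, ability icon 140² = 19600, chat box 55² = 3025, health bar 64² = 4096, crosshair 119² = 14161, score 74² = 5476, minimap 122² = 14884; Σw = 95098.
Σw·x = 56363023; x̄ = 56363023/95098 ≈ 592.68.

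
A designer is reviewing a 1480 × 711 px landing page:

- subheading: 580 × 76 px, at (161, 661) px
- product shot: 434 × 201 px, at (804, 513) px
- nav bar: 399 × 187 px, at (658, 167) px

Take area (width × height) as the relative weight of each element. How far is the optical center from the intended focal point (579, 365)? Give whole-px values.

≈ 64 px

Areas: subheading 580·76 = 44080, product shot 434·201 = 87234, nav bar 399·187 = 74613. Total weight = 205927.
Σw·x = 44080·161 + 87234·804 + 74613·658 = 126328370, so x̄ = 126328370/205927 ≈ 613.46.
Σw·y = 44080·661 + 87234·513 + 74613·167 = 86348293, so ȳ = 86348293/205927 ≈ 419.32.
Offset from (579, 365): Δx ≈ 34.46, Δy ≈ 54.32; distance = √(Δx² + Δy²) ≈ 64.33.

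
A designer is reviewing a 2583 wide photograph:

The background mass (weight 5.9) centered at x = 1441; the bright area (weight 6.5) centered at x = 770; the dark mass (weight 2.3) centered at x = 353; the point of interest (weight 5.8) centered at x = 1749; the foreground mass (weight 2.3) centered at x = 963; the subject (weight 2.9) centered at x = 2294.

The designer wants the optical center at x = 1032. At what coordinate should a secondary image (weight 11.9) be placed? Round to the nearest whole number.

With the secondary image, Σw becomes 5.9 + 6.5 + 2.3 + 5.8 + 2.3 + 2.9 + 11.9 = 37.6.
x: target moment 37.6×1032 = 38803.2; current 5.9·1441 + 6.5·770 + 2.3·353 + 5.8·1749 + 2.3·963 + 2.9·2294 = 33330.5; the secondary image supplies 5472.7, so x = 5472.7/11.9 ≈ 459.89.

x ≈ 460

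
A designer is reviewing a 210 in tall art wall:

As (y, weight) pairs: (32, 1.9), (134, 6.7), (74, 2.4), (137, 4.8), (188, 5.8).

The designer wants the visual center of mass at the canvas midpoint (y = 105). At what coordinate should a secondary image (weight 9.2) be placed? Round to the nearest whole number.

New total weight: (1.9 + 6.7 + 2.4 + 4.8 + 5.8) + 9.2 = 30.8.
Along y: (2884.2 + 9.2·y) / 30.8 = 105 (existing moment 1.9·32 + 6.7·134 + 2.4·74 + 4.8·137 + 5.8·188 = 2884.2) ⇒ y = (3234.0 − 2884.2) / 9.2 ≈ 38.02.

y ≈ 38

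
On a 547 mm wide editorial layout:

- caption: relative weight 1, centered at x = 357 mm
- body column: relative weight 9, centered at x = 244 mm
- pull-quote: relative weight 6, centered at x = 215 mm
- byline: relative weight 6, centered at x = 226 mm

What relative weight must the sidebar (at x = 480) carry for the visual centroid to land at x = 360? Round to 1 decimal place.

Known weights sum to 1 + 9 + 6 + 6 = 22; their moment is 1·357 + 9·244 + 6·215 + 6·226 = 5199.
Balance at x = 360 requires (5199 + w·480) / (22 + w) = 360.
Solving: w = (360·22 − 5199) / (480 − 360) = 2721 / 120 ≈ 22.68.

w ≈ 22.7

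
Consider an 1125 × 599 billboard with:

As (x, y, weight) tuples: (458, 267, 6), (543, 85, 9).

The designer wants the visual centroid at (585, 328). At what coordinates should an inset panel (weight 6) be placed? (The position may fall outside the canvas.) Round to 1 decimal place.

(775.0, 753.5)

New total weight: (6 + 9) + 6 = 21.
x: need Σw·x = 21·585 = 12285. Existing = 6·458 + 9·543 = 7635. Remainder 4650 / 6 ≈ 775.00.
y: need Σw·y = 21·328 = 6888. Existing = 6·267 + 9·85 = 2367. Remainder 4521 / 6 ≈ 753.50.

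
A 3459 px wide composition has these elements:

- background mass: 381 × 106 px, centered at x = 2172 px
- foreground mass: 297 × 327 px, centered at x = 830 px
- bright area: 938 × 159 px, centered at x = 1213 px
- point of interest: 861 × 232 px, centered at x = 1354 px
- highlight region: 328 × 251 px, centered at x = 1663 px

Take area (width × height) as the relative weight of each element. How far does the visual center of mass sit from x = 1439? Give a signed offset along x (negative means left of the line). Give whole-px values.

≈ -109 px

Taking area as weight: background mass 381·106 = 40386, foreground mass 297·327 = 97119, bright area 938·159 = 149142, point of interest 861·232 = 199752, highlight region 328·251 = 82328. Sum 568727.
x-moment: 40386·2172 + 97119·830 + 149142·1213 + 199752·1354 + 82328·1663 = 756612080; centroid 756612080/568727 ≈ 1330.36.
Offset from x = 1439: 1330.36 − 1439 ≈ -108.64.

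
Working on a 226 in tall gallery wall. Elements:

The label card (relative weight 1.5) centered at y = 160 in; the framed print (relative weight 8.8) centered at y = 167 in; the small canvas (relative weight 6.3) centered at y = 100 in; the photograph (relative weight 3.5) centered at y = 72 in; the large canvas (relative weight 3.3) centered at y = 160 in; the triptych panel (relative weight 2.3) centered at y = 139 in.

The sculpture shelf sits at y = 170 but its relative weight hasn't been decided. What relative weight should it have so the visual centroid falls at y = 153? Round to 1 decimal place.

w ≈ 29.0

Known weights sum to 1.5 + 8.8 + 6.3 + 3.5 + 3.3 + 2.3 = 25.7; their moment is 1.5·160 + 8.8·167 + 6.3·100 + 3.5·72 + 3.3·160 + 2.3·139 = 3439.3.
Set Σw·y/Σw = 153: (3439.3 + 170w) = 153·(25.7 + w).
So w = (153·25.7 − 3439.3)/(170 − 153) = 492.8/17 ≈ 28.99.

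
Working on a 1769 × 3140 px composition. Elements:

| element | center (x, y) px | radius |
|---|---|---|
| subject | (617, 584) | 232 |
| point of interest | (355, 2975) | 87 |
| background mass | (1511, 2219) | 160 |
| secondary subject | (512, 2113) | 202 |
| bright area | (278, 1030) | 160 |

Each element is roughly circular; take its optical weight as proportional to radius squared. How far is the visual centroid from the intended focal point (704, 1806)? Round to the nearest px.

≈ 352 px

r² weights: subject 232² = 53824, point of interest 87² = 7569, background mass 160² = 25600, secondary subject 202² = 40804, bright area 160² = 25600. Total = 153397.
Σw·x = 53824·617 + 7569·355 + 25600·1511 + 40804·512 + 25600·278 = 102586451, so x̄ = 102586451/153397 ≈ 668.76.
Σw·y = 53824·584 + 7569·2975 + 25600·2219 + 40804·2113 + 25600·1030 = 223344243, so ȳ = 223344243/153397 ≈ 1455.99.
From (704, 1806): dx = -35.24, dy = -350.01, so the distance is √(dx²+dy²) ≈ 351.78.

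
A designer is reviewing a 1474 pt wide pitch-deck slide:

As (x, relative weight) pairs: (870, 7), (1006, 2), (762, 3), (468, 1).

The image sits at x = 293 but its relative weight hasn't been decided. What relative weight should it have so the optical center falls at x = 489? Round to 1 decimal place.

w ≈ 23.0

Existing Σw = 13 (7 + 2 + 3 + 1); existing moment 7·870 + 2·1006 + 3·762 + 1·468 = 10856.
Set Σw·x/Σw = 489: (10856 + 293w) = 489·(13 + w).
So w = (489·13 − 10856)/(293 − 489) = -4499/-196 ≈ 22.95.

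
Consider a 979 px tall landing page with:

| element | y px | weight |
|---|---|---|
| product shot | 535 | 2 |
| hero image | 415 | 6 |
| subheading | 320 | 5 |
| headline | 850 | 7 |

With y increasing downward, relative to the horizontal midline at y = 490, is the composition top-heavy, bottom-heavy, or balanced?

bottom-heavy

Σw = 2 + 6 + 5 + 7 = 20.
y: (2·535 + 6·415 + 5·320 + 7·850) / 20 = 11110 / 20 ≈ 555.50
555.5 lies below (larger y than) the midline 490, so the layout is bottom-heavy.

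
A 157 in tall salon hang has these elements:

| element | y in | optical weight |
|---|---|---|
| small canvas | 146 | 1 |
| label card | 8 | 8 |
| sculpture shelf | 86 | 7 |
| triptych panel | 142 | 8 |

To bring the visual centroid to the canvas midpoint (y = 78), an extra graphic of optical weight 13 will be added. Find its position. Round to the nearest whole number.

y ≈ 72

After adding the extra graphic, total weight = 1 + 8 + 7 + 8 + 13 = 37.
y: target moment 37×78 = 2886; current 1·146 + 8·8 + 7·86 + 8·142 = 1948; the extra graphic supplies 938, so y = 938/13 ≈ 72.15.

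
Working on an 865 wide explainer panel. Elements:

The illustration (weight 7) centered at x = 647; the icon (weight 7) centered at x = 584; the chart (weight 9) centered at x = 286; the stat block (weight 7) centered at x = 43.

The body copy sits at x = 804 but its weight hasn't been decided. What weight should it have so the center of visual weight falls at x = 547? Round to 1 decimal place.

Fixed elements: Σw = 7 + 7 + 9 + 7 = 30, Σw·x = 7·647 + 7·584 + 9·286 + 7·43 = 11492.
Set Σw·x/Σw = 547: (11492 + 804w) = 547·(30 + w).
Solving: w = (547·30 − 11492) / (804 − 547) = 4918 / 257 ≈ 19.14.

w ≈ 19.1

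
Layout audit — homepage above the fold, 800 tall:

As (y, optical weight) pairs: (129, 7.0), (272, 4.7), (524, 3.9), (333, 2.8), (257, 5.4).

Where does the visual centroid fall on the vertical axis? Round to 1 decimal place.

Total weight = 7.0 + 4.7 + 3.9 + 2.8 + 5.4 = 23.8.
y: (7.0·129 + 4.7·272 + 3.9·524 + 2.8·333 + 5.4·257) / 23.8 = 6545.2 / 23.8 ≈ 275.01

y ≈ 275.0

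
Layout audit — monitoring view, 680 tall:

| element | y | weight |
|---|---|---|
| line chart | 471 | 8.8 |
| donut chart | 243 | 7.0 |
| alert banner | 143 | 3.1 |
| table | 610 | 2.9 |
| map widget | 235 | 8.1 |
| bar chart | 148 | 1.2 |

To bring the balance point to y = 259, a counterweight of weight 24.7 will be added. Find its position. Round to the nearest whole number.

y ≈ 175

New total weight: (8.8 + 7.0 + 3.1 + 2.9 + 8.1 + 1.2) + 24.7 = 55.8.
Along y: (10139.2 + 24.7·y) / 55.8 = 259 (existing moment 8.8·471 + 7.0·243 + 3.1·143 + 2.9·610 + 8.1·235 + 1.2·148 = 10139.2) ⇒ y = (14452.2 − 10139.2) / 24.7 ≈ 174.62.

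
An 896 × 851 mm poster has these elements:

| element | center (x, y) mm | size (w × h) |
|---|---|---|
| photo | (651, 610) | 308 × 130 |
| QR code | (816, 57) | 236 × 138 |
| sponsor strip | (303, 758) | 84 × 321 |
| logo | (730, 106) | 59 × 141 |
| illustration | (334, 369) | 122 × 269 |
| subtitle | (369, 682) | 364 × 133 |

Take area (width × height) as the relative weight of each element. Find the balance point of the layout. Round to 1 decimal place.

(506.1, 490.3)

Areas → weights: photo 308·130 = 40040, QR code 236·138 = 32568, sponsor strip 84·321 = 26964, logo 59·141 = 8319, illustration 122·269 = 32818, subtitle 364·133 = 48412; Σw = 189121.
x: moment 95709730 / weight 189121 ≈ 506.08
Σw·y = 92728128; ȳ = 92728128/189121 ≈ 490.31.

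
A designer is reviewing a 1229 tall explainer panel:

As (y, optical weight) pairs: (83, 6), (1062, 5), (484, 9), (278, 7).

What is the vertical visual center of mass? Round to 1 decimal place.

Total weight = 6 + 5 + 9 + 7 = 27.
y: (6·83 + 5·1062 + 9·484 + 7·278) / 27 = 12110 / 27 ≈ 448.52

y ≈ 448.5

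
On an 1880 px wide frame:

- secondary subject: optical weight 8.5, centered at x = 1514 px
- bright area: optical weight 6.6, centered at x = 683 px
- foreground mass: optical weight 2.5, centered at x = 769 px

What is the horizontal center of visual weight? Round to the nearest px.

Weights sum to 8.5 + 6.6 + 2.5 = 17.6.
x: (8.5·1514 + 6.6·683 + 2.5·769) / 17.6 = 19299.3 / 17.6 ≈ 1096.55

x ≈ 1097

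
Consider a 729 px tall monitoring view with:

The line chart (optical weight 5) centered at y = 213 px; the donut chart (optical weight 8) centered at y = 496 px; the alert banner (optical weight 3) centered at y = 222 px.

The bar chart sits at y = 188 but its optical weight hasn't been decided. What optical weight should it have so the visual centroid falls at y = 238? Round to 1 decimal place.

w ≈ 37.8

Existing Σw = 16 (5 + 8 + 3); existing moment 5·213 + 8·496 + 3·222 = 5699.
Set Σw·y/Σw = 238: (5699 + 188w) = 238·(16 + w).
Rearranging, w·(188 − 238) = 238·16 − 5699 = -1891, so w ≈ -1891/-50 = 37.82.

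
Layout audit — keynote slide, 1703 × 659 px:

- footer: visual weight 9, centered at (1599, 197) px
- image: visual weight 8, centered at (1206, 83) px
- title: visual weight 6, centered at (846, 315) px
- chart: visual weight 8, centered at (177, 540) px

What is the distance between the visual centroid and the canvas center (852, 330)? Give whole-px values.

Σw = 9 + 8 + 6 + 8 = 31.
x-moment: 9·1599 + 8·1206 + 6·846 + 8·177 = 30531; centroid 30531/31 ≈ 984.87.
y-moment: 9·197 + 8·83 + 6·315 + 8·540 = 8647; centroid 8647/31 ≈ 278.94.
Relative to (852, 330): Δ = (132.87, -51.06); |Δ| = √(132.87² + -51.06²) ≈ 142.35.

≈ 142 px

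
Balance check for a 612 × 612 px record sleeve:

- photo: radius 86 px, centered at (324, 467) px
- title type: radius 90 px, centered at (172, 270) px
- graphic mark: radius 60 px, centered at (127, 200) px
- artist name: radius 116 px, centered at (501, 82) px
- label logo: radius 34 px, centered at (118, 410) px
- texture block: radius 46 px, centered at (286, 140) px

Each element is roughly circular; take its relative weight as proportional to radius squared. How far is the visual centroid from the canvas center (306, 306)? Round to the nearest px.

≈ 79 px

Weights ∝ r²: photo 86² = 7396, title type 90² = 8100, graphic mark 60² = 3600, artist name 116² = 13456, label logo 34² = 1156, texture block 46² = 2116; Σw = 35824.
x: moment 11729744 / weight 35824 ≈ 327.43
Σw·y = 8234524; ȳ = 8234524/35824 ≈ 229.86.
Relative to (306, 306): Δ = (21.43, -76.14); |Δ| = √(21.43² + -76.14²) ≈ 79.10.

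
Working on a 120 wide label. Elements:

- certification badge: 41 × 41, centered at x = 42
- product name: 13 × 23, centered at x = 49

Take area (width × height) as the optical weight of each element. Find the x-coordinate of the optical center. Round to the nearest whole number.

Areas → weights: certification badge 41·41 = 1681, product name 13·23 = 299; Σw = 1980.
Σw·x = 1681·42 + 299·49 = 85253, so x̄ = 85253/1980 ≈ 43.06.

x ≈ 43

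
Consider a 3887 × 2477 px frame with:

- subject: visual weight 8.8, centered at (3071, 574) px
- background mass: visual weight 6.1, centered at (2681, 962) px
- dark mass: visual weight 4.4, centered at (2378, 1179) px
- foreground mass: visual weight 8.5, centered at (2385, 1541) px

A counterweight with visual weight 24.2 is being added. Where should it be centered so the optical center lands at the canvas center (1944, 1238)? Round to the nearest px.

After adding the counterweight, total weight = 8.8 + 6.1 + 4.4 + 8.5 + 24.2 = 52.0.
x: need Σw·x = 52.0·1944 = 101088.0. Existing = 8.8·3071 + 6.1·2681 + 4.4·2378 + 8.5·2385 = 74114.6. Remainder 26973.4 / 24.2 ≈ 1114.60.
y: need Σw·y = 52.0·1238 = 64376.0. Existing = 8.8·574 + 6.1·962 + 4.4·1179 + 8.5·1541 = 29205.5. Remainder 35170.5 / 24.2 ≈ 1453.33.

(1115, 1453)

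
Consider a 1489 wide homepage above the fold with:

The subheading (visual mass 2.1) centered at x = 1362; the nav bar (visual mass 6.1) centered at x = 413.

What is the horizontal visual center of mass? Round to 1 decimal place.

Total weight = 2.1 + 6.1 = 8.2.
x: (2.1·1362 + 6.1·413) / 8.2 = 5379.5 / 8.2 ≈ 656.04

x ≈ 656.0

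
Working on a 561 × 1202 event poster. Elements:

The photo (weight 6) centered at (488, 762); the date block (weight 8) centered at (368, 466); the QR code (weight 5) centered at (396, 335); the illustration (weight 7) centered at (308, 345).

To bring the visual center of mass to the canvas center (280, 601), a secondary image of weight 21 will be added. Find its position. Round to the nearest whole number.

(150, 755)

After adding the secondary image, total weight = 6 + 8 + 5 + 7 + 21 = 47.
x: need Σw·x = 47·280 = 13160. Existing = 6·488 + 8·368 + 5·396 + 7·308 = 10008. Remainder 3152 / 21 ≈ 150.10.
y: need Σw·y = 47·601 = 28247. Existing = 6·762 + 8·466 + 5·335 + 7·345 = 12390. Remainder 15857 / 21 ≈ 755.10.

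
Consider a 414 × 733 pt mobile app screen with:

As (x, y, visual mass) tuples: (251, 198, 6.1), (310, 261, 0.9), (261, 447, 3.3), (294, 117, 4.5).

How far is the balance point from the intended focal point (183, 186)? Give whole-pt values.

≈ 99 pt

Weights sum to 6.1 + 0.9 + 3.3 + 4.5 = 14.8.
x-moment: 6.1·251 + 0.9·310 + 3.3·261 + 4.5·294 = 3994.4; centroid 3994.4/14.8 ≈ 269.89.
y-moment: 6.1·198 + 0.9·261 + 3.3·447 + 4.5·117 = 3444.3; centroid 3444.3/14.8 ≈ 232.72.
Relative to (183, 186): Δ = (86.89, 46.72); |Δ| = √(86.89² + 46.72²) ≈ 98.66.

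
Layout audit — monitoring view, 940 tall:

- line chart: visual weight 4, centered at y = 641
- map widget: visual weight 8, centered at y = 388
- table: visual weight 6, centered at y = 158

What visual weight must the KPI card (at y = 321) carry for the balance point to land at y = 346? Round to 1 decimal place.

Fixed elements: Σw = 4 + 8 + 6 = 18, Σw·y = 4·641 + 8·388 + 6·158 = 6616.
Balance at y = 346 requires (6616 + w·321) / (18 + w) = 346.
So w = (346·18 − 6616)/(321 − 346) = -388/-25 ≈ 15.52.

w ≈ 15.5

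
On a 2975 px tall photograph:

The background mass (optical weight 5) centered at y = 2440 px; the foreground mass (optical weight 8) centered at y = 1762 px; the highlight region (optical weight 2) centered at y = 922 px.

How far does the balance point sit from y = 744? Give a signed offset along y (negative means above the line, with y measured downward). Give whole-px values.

≈ 1132 px

Total weight = 5 + 8 + 2 = 15.
Σw·y = 5·2440 + 8·1762 + 2·922 = 28140, so ȳ = 28140/15 ≈ 1876.00.
Offset from y = 744: 1876.00 − 744 ≈ 1132.00.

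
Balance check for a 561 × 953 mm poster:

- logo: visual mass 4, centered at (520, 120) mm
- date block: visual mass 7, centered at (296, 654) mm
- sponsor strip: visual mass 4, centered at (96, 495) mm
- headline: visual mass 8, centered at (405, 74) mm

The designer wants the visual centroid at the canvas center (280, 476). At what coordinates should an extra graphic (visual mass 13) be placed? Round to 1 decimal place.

After adding the extra graphic, total weight = 4 + 7 + 4 + 8 + 13 = 36.
x: target moment 36×280 = 10080; current 4·520 + 7·296 + 4·96 + 8·405 = 7776; the extra graphic supplies 2304, so x = 2304/13 ≈ 177.23.
y: target moment 36×476 = 17136; current 4·120 + 7·654 + 4·495 + 8·74 = 7630; the extra graphic supplies 9506, so y = 9506/13 ≈ 731.23.

(177.2, 731.2)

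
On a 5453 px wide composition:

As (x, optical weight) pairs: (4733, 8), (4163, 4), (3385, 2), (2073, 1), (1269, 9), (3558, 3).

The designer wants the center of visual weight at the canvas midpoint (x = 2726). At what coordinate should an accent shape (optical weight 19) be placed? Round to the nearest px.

x ≈ 2102

With the accent shape, Σw becomes 8 + 4 + 2 + 1 + 9 + 3 + 19 = 46.
Along x: (85454 + 19·x) / 46 = 2726 (existing moment 8·4733 + 4·4163 + 2·3385 + 1·2073 + 9·1269 + 3·3558 = 85454) ⇒ x = (125396 − 85454) / 19 ≈ 2102.21.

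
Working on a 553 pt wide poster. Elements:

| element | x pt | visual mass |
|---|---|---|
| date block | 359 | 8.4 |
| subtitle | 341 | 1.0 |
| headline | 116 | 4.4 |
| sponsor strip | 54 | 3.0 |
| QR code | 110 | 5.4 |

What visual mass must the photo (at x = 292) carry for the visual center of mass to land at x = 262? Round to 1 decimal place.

w ≈ 39.8

Existing Σw = 22.2 (8.4 + 1.0 + 4.4 + 3.0 + 5.4); existing moment 8.4·359 + 1.0·341 + 4.4·116 + 3.0·54 + 5.4·110 = 4623.0.
Balance at x = 262 requires (4623.0 + w·292) / (22.2 + w) = 262.
Rearranging, w·(292 − 262) = 262·22.2 − 4623.0 = 1193.4, so w ≈ 1193.4/30 = 39.78.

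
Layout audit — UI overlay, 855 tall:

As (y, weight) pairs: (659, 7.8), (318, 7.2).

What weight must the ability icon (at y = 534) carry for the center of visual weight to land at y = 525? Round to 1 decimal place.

Known weights sum to 7.8 + 7.2 = 15.0; their moment is 7.8·659 + 7.2·318 = 7429.8.
For the centroid to hit 525: (7429.8 + w·534) / (15.0 + w) = 525.
So w = (525·15.0 − 7429.8)/(534 − 525) = 445.2/9 ≈ 49.47.

w ≈ 49.5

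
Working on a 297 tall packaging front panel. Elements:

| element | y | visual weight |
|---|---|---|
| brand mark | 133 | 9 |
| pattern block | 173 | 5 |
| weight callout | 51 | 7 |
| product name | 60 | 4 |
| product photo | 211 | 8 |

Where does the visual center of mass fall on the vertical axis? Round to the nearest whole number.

Total weight = 9 + 5 + 7 + 4 + 8 = 33.
y: (9·133 + 5·173 + 7·51 + 4·60 + 8·211) / 33 = 4347 / 33 ≈ 131.73

y ≈ 132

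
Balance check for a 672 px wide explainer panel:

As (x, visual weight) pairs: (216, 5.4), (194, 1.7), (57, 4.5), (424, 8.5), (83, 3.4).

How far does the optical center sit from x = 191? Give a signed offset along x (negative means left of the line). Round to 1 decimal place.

Σw = 5.4 + 1.7 + 4.5 + 8.5 + 3.4 = 23.5.
x-moment: 5.4·216 + 1.7·194 + 4.5·57 + 8.5·424 + 3.4·83 = 5638.9; centroid 5638.9/23.5 ≈ 239.95.
Offset from x = 191: 239.95 − 191 ≈ 48.95.

≈ 49.0 px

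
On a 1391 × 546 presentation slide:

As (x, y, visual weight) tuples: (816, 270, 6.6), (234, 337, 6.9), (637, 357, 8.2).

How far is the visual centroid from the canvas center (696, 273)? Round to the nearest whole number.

Weights sum to 6.6 + 6.9 + 8.2 = 21.7.
Σw·x = 6.6·816 + 6.9·234 + 8.2·637 = 12223.6, so x̄ = 12223.6/21.7 ≈ 563.30.
Σw·y = 6.6·270 + 6.9·337 + 8.2·357 = 7034.7, so ȳ = 7034.7/21.7 ≈ 324.18.
Relative to (696, 273): Δ = (-132.70, 51.18); |Δ| = √(-132.70² + 51.18²) ≈ 142.23.

≈ 142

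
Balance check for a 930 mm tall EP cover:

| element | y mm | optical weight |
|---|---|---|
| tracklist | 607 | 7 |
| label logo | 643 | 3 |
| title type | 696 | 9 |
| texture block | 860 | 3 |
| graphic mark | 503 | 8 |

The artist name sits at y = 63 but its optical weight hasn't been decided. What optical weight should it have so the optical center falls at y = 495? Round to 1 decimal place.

Known weights sum to 7 + 3 + 9 + 3 + 8 = 30; their moment is 7·607 + 3·643 + 9·696 + 3·860 + 8·503 = 19046.
Balance at y = 495 requires (19046 + w·63) / (30 + w) = 495.
So w = (495·30 − 19046)/(63 − 495) = -4196/-432 ≈ 9.71.

w ≈ 9.7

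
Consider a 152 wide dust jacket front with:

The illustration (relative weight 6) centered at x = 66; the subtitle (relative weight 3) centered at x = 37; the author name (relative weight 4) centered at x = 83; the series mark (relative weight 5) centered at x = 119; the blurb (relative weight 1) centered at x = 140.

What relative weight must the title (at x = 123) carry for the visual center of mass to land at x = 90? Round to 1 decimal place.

Fixed elements: Σw = 6 + 3 + 4 + 5 + 1 = 19, Σw·x = 6·66 + 3·37 + 4·83 + 5·119 + 1·140 = 1574.
Balance at x = 90 requires (1574 + w·123) / (19 + w) = 90.
Solving: w = (90·19 − 1574) / (123 − 90) = 136 / 33 ≈ 4.12.

w ≈ 4.1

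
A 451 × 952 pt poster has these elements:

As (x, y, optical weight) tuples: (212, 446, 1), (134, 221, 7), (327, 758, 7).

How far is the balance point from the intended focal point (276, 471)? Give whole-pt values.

≈ 49 pt

Total weight = 1 + 7 + 7 = 15.
Σw·x = 1·212 + 7·134 + 7·327 = 3439, so x̄ = 3439/15 ≈ 229.27.
Σw·y = 1·446 + 7·221 + 7·758 = 7299, so ȳ = 7299/15 ≈ 486.60.
Offset from (276, 471): Δx ≈ -46.73, Δy ≈ 15.60; distance = √(Δx² + Δy²) ≈ 49.27.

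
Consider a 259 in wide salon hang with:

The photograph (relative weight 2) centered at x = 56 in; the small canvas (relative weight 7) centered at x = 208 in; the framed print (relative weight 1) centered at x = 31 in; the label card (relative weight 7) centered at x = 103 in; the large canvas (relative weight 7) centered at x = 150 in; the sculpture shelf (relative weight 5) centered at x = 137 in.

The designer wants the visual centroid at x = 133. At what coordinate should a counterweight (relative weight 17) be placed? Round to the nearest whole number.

x ≈ 121

New total weight: (2 + 7 + 1 + 7 + 7 + 5) + 17 = 46.
x: need Σw·x = 46·133 = 6118. Existing = 2·56 + 7·208 + 1·31 + 7·103 + 7·150 + 5·137 = 4055. Remainder 2063 / 17 ≈ 121.35.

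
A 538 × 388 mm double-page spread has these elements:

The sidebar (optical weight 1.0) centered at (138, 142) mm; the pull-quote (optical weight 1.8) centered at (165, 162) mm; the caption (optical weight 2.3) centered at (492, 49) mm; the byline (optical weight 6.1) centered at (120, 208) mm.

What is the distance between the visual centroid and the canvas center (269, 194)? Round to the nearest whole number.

≈ 71 mm

Total weight = 1.0 + 1.8 + 2.3 + 6.1 = 11.2.
x-moment: 1.0·138 + 1.8·165 + 2.3·492 + 6.1·120 = 2298.6; centroid 2298.6/11.2 ≈ 205.23.
y-moment: 1.0·142 + 1.8·162 + 2.3·49 + 6.1·208 = 1815.1; centroid 1815.1/11.2 ≈ 162.06.
Offset from (269, 194): Δx ≈ -63.77, Δy ≈ -31.94; distance = √(Δx² + Δy²) ≈ 71.32.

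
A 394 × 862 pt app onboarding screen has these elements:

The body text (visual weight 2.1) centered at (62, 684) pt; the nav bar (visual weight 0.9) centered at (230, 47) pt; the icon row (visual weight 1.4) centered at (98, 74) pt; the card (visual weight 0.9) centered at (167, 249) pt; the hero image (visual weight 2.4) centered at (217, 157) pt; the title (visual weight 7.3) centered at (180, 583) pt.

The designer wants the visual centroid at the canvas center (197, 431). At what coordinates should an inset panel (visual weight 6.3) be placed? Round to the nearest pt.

(276, 435)

With the inset panel, Σw becomes 2.1 + 0.9 + 1.4 + 0.9 + 2.4 + 7.3 + 6.3 = 21.3.
x: need Σw·x = 21.3·197 = 4196.1. Existing = 2.1·62 + 0.9·230 + 1.4·98 + 0.9·167 + 2.4·217 + 7.3·180 = 2459.5. Remainder 1736.6 / 6.3 ≈ 275.65.
y: need Σw·y = 21.3·431 = 9180.3. Existing = 2.1·684 + 0.9·47 + 1.4·74 + 0.9·249 + 2.4·157 + 7.3·583 = 6439.1. Remainder 2741.2 / 6.3 ≈ 435.11.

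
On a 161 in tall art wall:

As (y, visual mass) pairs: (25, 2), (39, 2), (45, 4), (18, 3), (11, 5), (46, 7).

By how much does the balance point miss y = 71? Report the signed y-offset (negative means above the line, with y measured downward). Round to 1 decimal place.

Σw = 2 + 2 + 4 + 3 + 5 + 7 = 23.
y: moment 739 / weight 23 ≈ 32.13
Difference: 32.13 − 71 ≈ -38.87.

≈ -38.9 in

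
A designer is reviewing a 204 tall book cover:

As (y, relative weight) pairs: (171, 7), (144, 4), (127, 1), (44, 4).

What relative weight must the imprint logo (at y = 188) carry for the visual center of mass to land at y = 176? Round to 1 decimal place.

w ≈ 61.7

Known weights sum to 7 + 4 + 1 + 4 = 16; their moment is 7·171 + 4·144 + 1·127 + 4·44 = 2076.
Set Σw·y/Σw = 176: (2076 + 188w) = 176·(16 + w).
So w = (176·16 − 2076)/(188 − 176) = 740/12 ≈ 61.67.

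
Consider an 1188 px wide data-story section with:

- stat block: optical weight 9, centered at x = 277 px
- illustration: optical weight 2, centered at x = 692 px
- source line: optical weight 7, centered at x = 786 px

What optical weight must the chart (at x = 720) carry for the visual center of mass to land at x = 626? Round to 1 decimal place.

Known weights sum to 9 + 2 + 7 = 18; their moment is 9·277 + 2·692 + 7·786 = 9379.
Balance at x = 626 requires (9379 + w·720) / (18 + w) = 626.
So w = (626·18 − 9379)/(720 − 626) = 1889/94 ≈ 20.10.

w ≈ 20.1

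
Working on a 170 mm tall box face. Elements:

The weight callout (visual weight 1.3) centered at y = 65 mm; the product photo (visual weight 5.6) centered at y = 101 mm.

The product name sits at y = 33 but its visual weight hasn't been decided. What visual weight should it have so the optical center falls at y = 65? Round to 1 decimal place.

Fixed elements: Σw = 1.3 + 5.6 = 6.9, Σw·y = 1.3·65 + 5.6·101 = 650.1.
For the centroid to hit 65: (650.1 + w·33) / (6.9 + w) = 65.
Solving: w = (65·6.9 − 650.1) / (33 − 65) = -201.6 / -32 ≈ 6.30.

w ≈ 6.3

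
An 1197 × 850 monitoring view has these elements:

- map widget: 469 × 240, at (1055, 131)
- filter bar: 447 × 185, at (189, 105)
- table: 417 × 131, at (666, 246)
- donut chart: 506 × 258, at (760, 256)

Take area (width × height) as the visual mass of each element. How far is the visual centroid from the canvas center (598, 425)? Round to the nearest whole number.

Taking area as weight: map widget 469·240 = 112560, filter bar 447·185 = 82695, table 417·131 = 54627, donut chart 506·258 = 130548. Sum 380430.
Σw·x = 112560·1055 + 82695·189 + 54627·666 + 130548·760 = 269978217, so x̄ = 269978217/380430 ≈ 709.67.
Σw·y = 112560·131 + 82695·105 + 54627·246 + 130548·256 = 70286865, so ȳ = 70286865/380430 ≈ 184.76.
From (598, 425): dx = 111.67, dy = -240.24, so the distance is √(dx²+dy²) ≈ 264.93.

≈ 265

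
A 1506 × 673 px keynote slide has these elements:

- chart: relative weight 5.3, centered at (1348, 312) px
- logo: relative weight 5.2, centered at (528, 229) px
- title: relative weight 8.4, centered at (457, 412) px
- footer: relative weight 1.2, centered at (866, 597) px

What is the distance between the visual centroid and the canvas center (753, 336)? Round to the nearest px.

≈ 23 px

Total weight = 5.3 + 5.2 + 8.4 + 1.2 = 20.1.
x: (5.3·1348 + 5.2·528 + 8.4·457 + 1.2·866) / 20.1 = 14768.0 / 20.1 ≈ 734.73
y: (5.3·312 + 5.2·229 + 8.4·412 + 1.2·597) / 20.1 = 7021.6 / 20.1 ≈ 349.33
Relative to (753, 336): Δ = (-18.27, 13.33); |Δ| = √(-18.27² + 13.33²) ≈ 22.62.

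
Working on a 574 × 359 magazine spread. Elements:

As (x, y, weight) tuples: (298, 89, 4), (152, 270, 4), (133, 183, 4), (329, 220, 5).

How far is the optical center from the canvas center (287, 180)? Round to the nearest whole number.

≈ 54

Σw = 4 + 4 + 4 + 5 = 17.
x-moment: 4·298 + 4·152 + 4·133 + 5·329 = 3977; centroid 3977/17 ≈ 233.94.
y-moment: 4·89 + 4·270 + 4·183 + 5·220 = 3268; centroid 3268/17 ≈ 192.24.
From (287, 180): dx = -53.06, dy = 12.24, so the distance is √(dx²+dy²) ≈ 54.45.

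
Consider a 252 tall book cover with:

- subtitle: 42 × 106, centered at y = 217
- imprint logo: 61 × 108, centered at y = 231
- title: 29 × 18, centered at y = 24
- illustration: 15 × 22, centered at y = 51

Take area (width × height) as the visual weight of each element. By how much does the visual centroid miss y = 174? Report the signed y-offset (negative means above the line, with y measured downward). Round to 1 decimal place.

Taking area as weight: subtitle 42·106 = 4452, imprint logo 61·108 = 6588, title 29·18 = 522, illustration 15·22 = 330. Sum 11892.
y-moment: 4452·217 + 6588·231 + 522·24 + 330·51 = 2517270; centroid 2517270/11892 ≈ 211.68.
Against y = 174, that's 211.68 − 174 = 37.68.

≈ 37.7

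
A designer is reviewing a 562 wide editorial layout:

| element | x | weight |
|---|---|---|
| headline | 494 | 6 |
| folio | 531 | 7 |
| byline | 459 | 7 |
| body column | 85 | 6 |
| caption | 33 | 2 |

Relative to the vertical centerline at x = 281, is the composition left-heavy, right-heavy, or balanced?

right-heavy

Σw = 6 + 7 + 7 + 6 + 2 = 28.
Σw·x = 6·494 + 7·531 + 7·459 + 6·85 + 2·33 = 10470, so x̄ = 10470/28 ≈ 373.93.
373.9 lies right of the midline 281, so the layout is right-heavy.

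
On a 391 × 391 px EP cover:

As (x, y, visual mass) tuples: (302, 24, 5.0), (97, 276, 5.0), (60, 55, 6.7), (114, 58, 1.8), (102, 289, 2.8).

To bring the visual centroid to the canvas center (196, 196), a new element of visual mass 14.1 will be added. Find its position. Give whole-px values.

With the new element, Σw becomes 5.0 + 5.0 + 6.7 + 1.8 + 2.8 + 14.1 = 35.4.
x: target moment 35.4×196 = 6938.4; current 5.0·302 + 5.0·97 + 6.7·60 + 1.8·114 + 2.8·102 = 2887.8; the new element supplies 4050.6, so x = 4050.6/14.1 ≈ 287.28.
y: target moment 35.4×196 = 6938.4; current 5.0·24 + 5.0·276 + 6.7·55 + 1.8·58 + 2.8·289 = 2782.1; the new element supplies 4156.3, so y = 4156.3/14.1 ≈ 294.77.

(287, 295)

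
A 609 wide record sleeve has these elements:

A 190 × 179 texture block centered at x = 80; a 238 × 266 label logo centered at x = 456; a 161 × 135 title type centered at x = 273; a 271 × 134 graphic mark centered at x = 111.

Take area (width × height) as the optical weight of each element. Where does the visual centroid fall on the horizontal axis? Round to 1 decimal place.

Taking area as weight: texture block 190·179 = 34010, label logo 238·266 = 63308, title type 161·135 = 21735, graphic mark 271·134 = 36314. Sum 155367.
Σw·x = 34010·80 + 63308·456 + 21735·273 + 36314·111 = 41553757, so x̄ = 41553757/155367 ≈ 267.46.

x ≈ 267.5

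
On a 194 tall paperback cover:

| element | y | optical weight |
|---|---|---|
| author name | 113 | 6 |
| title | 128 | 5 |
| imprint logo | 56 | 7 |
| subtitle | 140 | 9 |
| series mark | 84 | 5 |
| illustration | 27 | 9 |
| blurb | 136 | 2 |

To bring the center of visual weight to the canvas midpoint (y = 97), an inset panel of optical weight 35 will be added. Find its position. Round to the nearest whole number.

With the inset panel, Σw becomes 6 + 5 + 7 + 9 + 5 + 9 + 2 + 35 = 78.
y: need Σw·y = 78·97 = 7566. Existing = 6·113 + 5·128 + 7·56 + 9·140 + 5·84 + 9·27 + 2·136 = 3905. Remainder 3661 / 35 ≈ 104.60.

y ≈ 105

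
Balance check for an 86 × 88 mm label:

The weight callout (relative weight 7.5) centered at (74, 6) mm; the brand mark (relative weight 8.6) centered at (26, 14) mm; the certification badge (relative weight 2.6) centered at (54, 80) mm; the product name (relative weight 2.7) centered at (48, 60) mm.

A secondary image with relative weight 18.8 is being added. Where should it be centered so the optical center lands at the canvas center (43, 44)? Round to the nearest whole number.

(36, 66)

After adding the secondary image, total weight = 7.5 + 8.6 + 2.6 + 2.7 + 18.8 = 40.2.
x: target moment 40.2×43 = 1728.6; current 7.5·74 + 8.6·26 + 2.6·54 + 2.7·48 = 1048.6; the secondary image supplies 680.0, so x = 680.0/18.8 ≈ 36.17.
y: target moment 40.2×44 = 1768.8; current 7.5·6 + 8.6·14 + 2.6·80 + 2.7·60 = 535.4; the secondary image supplies 1233.4, so y = 1233.4/18.8 ≈ 65.61.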